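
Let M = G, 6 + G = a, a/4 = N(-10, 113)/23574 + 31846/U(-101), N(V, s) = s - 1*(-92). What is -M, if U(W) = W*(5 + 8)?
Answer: 1593794864/15476331 ≈ 102.98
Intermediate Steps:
N(V, s) = 92 + s (N(V, s) = s + 92 = 92 + s)
U(W) = 13*W (U(W) = W*13 = 13*W)
a = -1500936878/15476331 (a = 4*((92 + 113)/23574 + 31846/((13*(-101)))) = 4*(205*(1/23574) + 31846/(-1313)) = 4*(205/23574 + 31846*(-1/1313)) = 4*(205/23574 - 31846/1313) = 4*(-750468439/30952662) = -1500936878/15476331 ≈ -96.983)
G = -1593794864/15476331 (G = -6 - 1500936878/15476331 = -1593794864/15476331 ≈ -102.98)
M = -1593794864/15476331 ≈ -102.98
-M = -1*(-1593794864/15476331) = 1593794864/15476331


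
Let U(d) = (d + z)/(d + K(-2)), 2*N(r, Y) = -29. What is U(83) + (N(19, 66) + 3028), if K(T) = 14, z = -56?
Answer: 584673/194 ≈ 3013.8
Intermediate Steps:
N(r, Y) = -29/2 (N(r, Y) = (½)*(-29) = -29/2)
U(d) = (-56 + d)/(14 + d) (U(d) = (d - 56)/(d + 14) = (-56 + d)/(14 + d))
U(83) + (N(19, 66) + 3028) = (-56 + 83)/(14 + 83) + (-29/2 + 3028) = 27/97 + 6027/2 = 584673/194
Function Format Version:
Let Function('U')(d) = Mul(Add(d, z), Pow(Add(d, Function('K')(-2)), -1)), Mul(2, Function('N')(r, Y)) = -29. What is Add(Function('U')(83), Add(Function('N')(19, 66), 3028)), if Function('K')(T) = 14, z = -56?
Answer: Rational(584673, 194) ≈ 3013.8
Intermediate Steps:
Function('N')(r, Y) = Rational(-29, 2) (Function('N')(r, Y) = Mul(Rational(1, 2), -29) = Rational(-29, 2))
Function('U')(d) = Mul(Pow(Add(14, d), -1), Add(-56, d)) (Function('U')(d) = Mul(Add(d, -56), Pow(Add(d, 14), -1)) = Mul(Add(-56, d), Pow(Add(14, d), -1)) = Mul(Pow(Add(14, d), -1), Add(-56, d)))
Add(Function('U')(83), Add(Function('N')(19, 66), 3028)) = Add(Mul(Pow(Add(14, 83), -1), Add(-56, 83)), Add(Rational(-29, 2), 3028)) = Add(Mul(Pow(97, -1), 27), Rational(6027, 2)) = Add(Mul(Rational(1, 97), 27), Rational(6027, 2)) = Add(Rational(27, 97), Rational(6027, 2)) = Rational(584673, 194)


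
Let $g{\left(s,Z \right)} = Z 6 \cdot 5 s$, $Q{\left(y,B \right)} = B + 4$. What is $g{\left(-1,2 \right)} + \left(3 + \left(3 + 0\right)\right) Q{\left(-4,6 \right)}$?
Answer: $0$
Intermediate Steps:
$Q{\left(y,B \right)} = 4 + B$
$g{\left(s,Z \right)} = 30 Z s$ ($g{\left(s,Z \right)} = 6 Z 5 s = 30 Z s$)
$g{\left(-1,2 \right)} + \left(3 + \left(3 + 0\right)\right) Q{\left(-4,6 \right)} = 30 \cdot 2 \left(-1\right) + \left(3 + \left(3 + 0\right)\right) \left(4 + 6\right) = -60 + \left(3 + 3\right) 10 = -60 + 6 \cdot 10 = -60 + 60 = 0$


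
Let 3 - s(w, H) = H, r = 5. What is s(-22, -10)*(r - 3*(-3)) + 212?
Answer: 394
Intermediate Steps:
s(w, H) = 3 - H
s(-22, -10)*(r - 3*(-3)) + 212 = (3 - 1*(-10))*(5 - 3*(-3)) + 212 = (3 + 10)*(5 + 9) + 212 = 13*14 + 212 = 182 + 212 = 394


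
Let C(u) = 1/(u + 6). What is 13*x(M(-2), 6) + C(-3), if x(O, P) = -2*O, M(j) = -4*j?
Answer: -623/3 ≈ -207.67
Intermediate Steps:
C(u) = 1/(6 + u)
13*x(M(-2), 6) + C(-3) = 13*(-(-8)*(-2)) + 1/(6 - 3) = 13*(-2*8) + 1/3 = 13*(-16) + ⅓ = -208 + ⅓ = -623/3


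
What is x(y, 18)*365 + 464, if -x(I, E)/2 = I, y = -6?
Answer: 4844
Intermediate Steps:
x(I, E) = -2*I
x(y, 18)*365 + 464 = -2*(-6)*365 + 464 = 12*365 + 464 = 4380 + 464 = 4844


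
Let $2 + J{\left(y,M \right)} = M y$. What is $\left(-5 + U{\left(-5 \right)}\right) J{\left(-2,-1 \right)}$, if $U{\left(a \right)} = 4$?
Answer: $0$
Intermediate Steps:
$J{\left(y,M \right)} = -2 + M y$
$\left(-5 + U{\left(-5 \right)}\right) J{\left(-2,-1 \right)} = \left(-5 + 4\right) \left(-2 - -2\right) = - (-2 + 2) = \left(-1\right) 0 = 0$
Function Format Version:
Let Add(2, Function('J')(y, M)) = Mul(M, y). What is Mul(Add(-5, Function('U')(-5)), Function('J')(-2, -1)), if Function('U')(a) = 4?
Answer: 0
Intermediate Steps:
Function('J')(y, M) = Add(-2, Mul(M, y))
Mul(Add(-5, Function('U')(-5)), Function('J')(-2, -1)) = Mul(Add(-5, 4), Add(-2, Mul(-1, -2))) = Mul(-1, Add(-2, 2)) = Mul(-1, 0) = 0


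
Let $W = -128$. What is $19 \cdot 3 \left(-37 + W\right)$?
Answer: $-9405$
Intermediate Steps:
$19 \cdot 3 \left(-37 + W\right) = 19 \cdot 3 \left(-37 - 128\right) = 57 \left(-165\right) = -9405$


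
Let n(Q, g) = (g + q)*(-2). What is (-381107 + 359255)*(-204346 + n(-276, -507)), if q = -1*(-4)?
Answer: 4443385680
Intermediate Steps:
q = 4
n(Q, g) = -8 - 2*g (n(Q, g) = (g + 4)*(-2) = (4 + g)*(-2) = -8 - 2*g)
(-381107 + 359255)*(-204346 + n(-276, -507)) = (-381107 + 359255)*(-204346 + (-8 - 2*(-507))) = -21852*(-204346 + (-8 + 1014)) = -21852*(-204346 + 1006) = -21852*(-203340) = 4443385680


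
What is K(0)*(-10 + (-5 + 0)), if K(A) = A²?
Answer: 0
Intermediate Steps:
K(0)*(-10 + (-5 + 0)) = 0²*(-10 + (-5 + 0)) = 0*(-10 - 5) = 0*(-15) = 0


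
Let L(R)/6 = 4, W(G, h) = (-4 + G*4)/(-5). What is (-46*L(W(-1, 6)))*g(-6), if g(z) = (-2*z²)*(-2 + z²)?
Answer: 2702592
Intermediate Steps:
W(G, h) = ⅘ - 4*G/5 (W(G, h) = (-4 + 4*G)*(-⅕) = ⅘ - 4*G/5)
L(R) = 24 (L(R) = 6*4 = 24)
g(z) = -2*z²*(-2 + z²)
(-46*L(W(-1, 6)))*g(-6) = (-46*24)*(2*(-6)²*(2 - 1*(-6)²)) = -2208*36*(2 - 1*36) = -2208*36*(2 - 36) = -2208*36*(-34) = -1104*(-2448) = 2702592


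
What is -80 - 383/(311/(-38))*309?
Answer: 4472306/311 ≈ 14380.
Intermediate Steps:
-80 - 383/(311/(-38))*309 = -80 - 383/(311*(-1/38))*309 = -80 - 383/(-311/38)*309 = -80 - 383*(-38/311)*309 = -80 + (14554/311)*309 = -80 + 4497186/311 = 4472306/311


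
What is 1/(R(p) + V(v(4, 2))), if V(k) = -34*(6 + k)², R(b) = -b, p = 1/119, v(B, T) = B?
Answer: -119/404601 ≈ -0.00029412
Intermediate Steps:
p = 1/119 ≈ 0.0084034
1/(R(p) + V(v(4, 2))) = 1/(-1*1/119 - 34*(6 + 4)²) = 1/(-1/119 - 34*10²) = 1/(-1/119 - 34*100) = 1/(-1/119 - 3400) = 1/(-404601/119) = -119/404601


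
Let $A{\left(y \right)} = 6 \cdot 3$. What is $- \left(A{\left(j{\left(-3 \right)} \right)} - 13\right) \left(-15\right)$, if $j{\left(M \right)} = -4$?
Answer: $75$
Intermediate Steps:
$A{\left(y \right)} = 18$
$- \left(A{\left(j{\left(-3 \right)} \right)} - 13\right) \left(-15\right) = - \left(18 - 13\right) \left(-15\right) = - 5 \left(-15\right) = \left(-1\right) \left(-75\right) = 75$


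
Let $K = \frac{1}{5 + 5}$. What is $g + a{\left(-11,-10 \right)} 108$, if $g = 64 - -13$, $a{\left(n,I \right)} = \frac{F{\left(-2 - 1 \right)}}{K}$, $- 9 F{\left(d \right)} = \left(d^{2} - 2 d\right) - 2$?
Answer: $-1483$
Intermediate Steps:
$F{\left(d \right)} = \frac{2}{9} - \frac{d^{2}}{9} + \frac{2 d}{9}$ ($F{\left(d \right)} = - \frac{\left(d^{2} - 2 d\right) - 2}{9} = - \frac{-2 + d^{2} - 2 d}{9} = \frac{2}{9} - \frac{d^{2}}{9} + \frac{2 d}{9}$)
$K = \frac{1}{10} \approx 0.1$
$a{\left(n,I \right)} = - \frac{130}{9}$ ($a{\left(n,I \right)} = \left(\frac{2}{9} - \frac{\left(-2 - 1\right)^{2}}{9} + \frac{2 \left(-2 - 1\right)}{9}\right) \frac{1}{\frac{1}{10}} = \left(\frac{2}{9} - \frac{\left(-3\right)^{2}}{9} + \frac{2}{9} \left(-3\right)\right) 10 = \left(\frac{2}{9} - 1 - \frac{2}{3}\right) 10 = \left(- \frac{13}{9}\right) 10 = - \frac{130}{9}$)
$g = 77$ ($g = 64 + 13 = 77$)
$g + a{\left(-11,-10 \right)} 108 = 77 - 1560 = -1483$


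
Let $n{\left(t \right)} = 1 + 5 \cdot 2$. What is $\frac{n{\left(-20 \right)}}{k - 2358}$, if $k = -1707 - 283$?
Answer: $- \frac{11}{4348} \approx -0.0025299$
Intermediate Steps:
$k = -1990$ ($k = -1707 - 283 = -1990$)
$n{\left(t \right)} = 11$ ($n{\left(t \right)} = 1 + 10 = 11$)
$\frac{n{\left(-20 \right)}}{k - 2358} = \frac{11}{-1990 - 2358} = \frac{11}{-4348} = 11 \left(- \frac{1}{4348}\right) = - \frac{11}{4348}$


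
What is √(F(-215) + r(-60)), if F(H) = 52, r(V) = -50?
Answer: √2 ≈ 1.4142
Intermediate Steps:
√(F(-215) + r(-60)) = √(52 - 50) = √2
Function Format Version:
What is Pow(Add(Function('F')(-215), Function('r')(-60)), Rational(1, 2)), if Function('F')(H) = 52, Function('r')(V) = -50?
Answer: Pow(2, Rational(1, 2)) ≈ 1.4142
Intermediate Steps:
Pow(Add(Function('F')(-215), Function('r')(-60)), Rational(1, 2)) = Pow(Add(52, -50), Rational(1, 2)) = Pow(2, Rational(1, 2))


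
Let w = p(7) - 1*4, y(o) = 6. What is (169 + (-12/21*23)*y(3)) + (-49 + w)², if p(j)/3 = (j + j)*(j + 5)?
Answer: 1424438/7 ≈ 2.0349e+5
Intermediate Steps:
p(j) = 6*j*(5 + j) (p(j) = 3*((j + j)*(j + 5)) = 3*((2*j)*(5 + j)) = 3*(2*j*(5 + j)) = 6*j*(5 + j))
w = 500 (w = 6*7*(5 + 7) - 1*4 = 6*7*12 - 4 = 504 - 4 = 500)
(169 + (-12/21*23)*y(3)) + (-49 + w)² = (169 + (-12/21*23)*6) + (-49 + 500)² = (169 + (-12*1/21*23)*6) + 451² = (169 - 4/7*23*6) + 203401 = (169 - 92/7*6) + 203401 = (169 - 552/7) + 203401 = 631/7 + 203401 = 1424438/7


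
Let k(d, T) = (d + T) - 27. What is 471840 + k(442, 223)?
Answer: 472478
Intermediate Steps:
k(d, T) = -27 + T + d (k(d, T) = (T + d) - 27 = -27 + T + d)
471840 + k(442, 223) = 471840 + (-27 + 223 + 442) = 471840 + 638 = 472478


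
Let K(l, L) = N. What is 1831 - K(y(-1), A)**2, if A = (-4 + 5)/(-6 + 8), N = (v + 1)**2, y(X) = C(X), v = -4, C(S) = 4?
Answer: 1750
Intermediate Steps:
y(X) = 4
N = 9 (N = (-4 + 1)**2 = (-3)**2 = 9)
A = 1/2 ≈ 0.50000
K(l, L) = 9
1831 - K(y(-1), A)**2 = 1831 - 1*9**2 = 1831 - 1*81 = 1831 - 81 = 1750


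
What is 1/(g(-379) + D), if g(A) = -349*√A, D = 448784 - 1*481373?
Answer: I/(-32589*I + 349*√379) ≈ -2.9407e-5 + 6.1309e-6*I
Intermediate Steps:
D = -32589 (D = 448784 - 481373 = -32589)
1/(g(-379) + D) = 1/(-349*I*√379 - 32589) = 1/(-32589 - 349*I*√379)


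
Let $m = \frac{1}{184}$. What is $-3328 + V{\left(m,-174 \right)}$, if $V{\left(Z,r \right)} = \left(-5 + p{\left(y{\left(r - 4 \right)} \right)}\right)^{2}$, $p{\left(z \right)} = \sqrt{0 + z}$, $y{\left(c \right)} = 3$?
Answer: $-3328 + \left(5 - \sqrt{3}\right)^{2} \approx -3317.3$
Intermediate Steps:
$p{\left(z \right)} = \sqrt{z}$
$m = \frac{1}{184} \approx 0.0054348$
$V{\left(Z,r \right)} = \left(-5 + \sqrt{3}\right)^{2}$
$-3328 + V{\left(m,-174 \right)} = -3328 + \left(5 - \sqrt{3}\right)^{2}$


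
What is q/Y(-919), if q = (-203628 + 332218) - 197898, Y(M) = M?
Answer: 69308/919 ≈ 75.417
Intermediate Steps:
q = -69308 (q = 128590 - 197898 = -69308)
q/Y(-919) = -69308/(-919) = -69308*(-1/919) = 69308/919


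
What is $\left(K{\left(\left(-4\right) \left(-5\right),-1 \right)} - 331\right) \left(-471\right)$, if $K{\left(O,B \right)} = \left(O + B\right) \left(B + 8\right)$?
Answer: $93258$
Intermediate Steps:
$K{\left(O,B \right)} = \left(8 + B\right) \left(B + O\right)$ ($K{\left(O,B \right)} = \left(B + O\right) \left(8 + B\right) = \left(8 + B\right) \left(B + O\right)$)
$\left(K{\left(\left(-4\right) \left(-5\right),-1 \right)} - 331\right) \left(-471\right) = \left(\left(\left(-1\right)^{2} + 8 \left(-1\right) + 8 \left(\left(-4\right) \left(-5\right)\right) - \left(-4\right) \left(-5\right)\right) - 331\right) \left(-471\right) = \left(\left(1 - 8 + 8 \cdot 20 - 20\right) - 331\right) \left(-471\right) = \left(\left(1 - 8 + 160 - 20\right) - 331\right) \left(-471\right) = \left(133 - 331\right) \left(-471\right) = \left(-198\right) \left(-471\right) = 93258$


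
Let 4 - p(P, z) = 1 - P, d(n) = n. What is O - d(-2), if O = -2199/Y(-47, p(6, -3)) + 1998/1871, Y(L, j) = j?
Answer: -1354223/5613 ≈ -241.27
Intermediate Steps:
p(P, z) = 3 + P (p(P, z) = 4 - (1 - P) = 4 + (-1 + P) = 3 + P)
O = -1365449/5613 (O = -2199/(3 + 6) + 1998/1871 = -2199/9 + 1998*(1/1871) = -2199*⅑ + 1998/1871 = -733/3 + 1998/1871 = -1365449/5613 ≈ -243.27)
O - d(-2) = -1365449/5613 - 1*(-2) = -1365449/5613 + 2 = -1354223/5613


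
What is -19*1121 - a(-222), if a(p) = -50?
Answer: -21249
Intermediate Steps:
-19*1121 - a(-222) = -19*1121 - 1*(-50) = -21299 + 50 = -21249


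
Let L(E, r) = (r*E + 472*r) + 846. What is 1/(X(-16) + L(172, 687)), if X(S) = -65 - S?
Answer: 1/443225 ≈ 2.2562e-6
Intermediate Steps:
L(E, r) = 846 + 472*r + E*r (L(E, r) = (E*r + 472*r) + 846 = (472*r + E*r) + 846 = 846 + 472*r + E*r)
1/(X(-16) + L(172, 687)) = 1/((-65 - 1*(-16)) + (846 + 472*687 + 172*687)) = 1/((-65 + 16) + (846 + 324264 + 118164)) = 1/(-49 + 443274) = 1/443225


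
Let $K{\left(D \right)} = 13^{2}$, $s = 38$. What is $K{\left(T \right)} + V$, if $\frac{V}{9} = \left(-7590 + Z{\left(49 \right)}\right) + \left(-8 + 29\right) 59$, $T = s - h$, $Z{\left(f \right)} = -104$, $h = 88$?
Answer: $-57926$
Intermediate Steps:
$T = -50$ ($T = 38 - 88 = -50$)
$K{\left(D \right)} = 169$
$V = -58095$ ($V = 9 \left(\left(-7590 - 104\right) + \left(-8 + 29\right) 59\right) = 9 \left(-7694 + 21 \cdot 59\right) = 9 \left(-7694 + 1239\right) = 9 \left(-6455\right) = -58095$)
$K{\left(T \right)} + V = 169 - 58095 = -57926$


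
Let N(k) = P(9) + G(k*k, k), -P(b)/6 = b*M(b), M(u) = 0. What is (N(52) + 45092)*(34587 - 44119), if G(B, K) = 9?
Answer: -429902732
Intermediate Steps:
P(b) = 0 (P(b) = -6*b*0 = -6*0 = 0)
N(k) = 9 (N(k) = 0 + 9 = 9)
(N(52) + 45092)*(34587 - 44119) = (9 + 45092)*(34587 - 44119) = 45101*(-9532) = -429902732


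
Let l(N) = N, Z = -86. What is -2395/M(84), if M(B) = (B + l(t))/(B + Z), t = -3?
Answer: 4790/81 ≈ 59.136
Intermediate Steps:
M(B) = (-3 + B)/(-86 + B) (M(B) = (B - 3)/(B - 86) = (-3 + B)/(-86 + B))
-2395/M(84) = -2395*(-86 + 84)/(-3 + 84) = -2395/(81/(-2)) = -2395/((-½*81)) = -2395/(-81/2) = -2395*(-2/81) = 4790/81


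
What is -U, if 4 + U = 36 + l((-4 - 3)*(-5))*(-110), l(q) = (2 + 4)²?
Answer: 3928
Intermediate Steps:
l(q) = 36 (l(q) = 6² = 36)
U = -3928 (U = -4 + (36 + 36*(-110)) = -4 + (36 - 3960) = -4 - 3924 = -3928)
-U = -1*(-3928) = 3928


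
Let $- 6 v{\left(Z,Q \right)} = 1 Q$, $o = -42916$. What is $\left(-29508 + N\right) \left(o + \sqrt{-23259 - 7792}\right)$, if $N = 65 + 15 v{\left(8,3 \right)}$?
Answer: $1263897658 - \frac{58901 i \sqrt{31051}}{2} \approx 1.2639 \cdot 10^{9} - 5.1896 \cdot 10^{6} i$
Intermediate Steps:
$v{\left(Z,Q \right)} = - \frac{Q}{6}$ ($v{\left(Z,Q \right)} = - \frac{1 Q}{6} = - \frac{Q}{6}$)
$N = \frac{115}{2}$ ($N = 65 + 15 \left(\left(- \frac{1}{6}\right) 3\right) = 65 + 15 \left(- \frac{1}{2}\right) = 65 - \frac{15}{2} = \frac{115}{2} \approx 57.5$)
$\left(-29508 + N\right) \left(o + \sqrt{-23259 - 7792}\right) = \left(-29508 + \frac{115}{2}\right) \left(-42916 + \sqrt{-23259 - 7792}\right) = - \frac{58901 \left(-42916 + \sqrt{-31051}\right)}{2} = - \frac{58901 \left(-42916 + i \sqrt{31051}\right)}{2} = 1263897658 - \frac{58901 i \sqrt{31051}}{2}$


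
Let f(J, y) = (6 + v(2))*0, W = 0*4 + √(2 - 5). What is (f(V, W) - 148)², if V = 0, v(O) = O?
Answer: 21904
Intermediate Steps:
W = I*√3 (W = 0 + √(-3) = 0 + I*√3 = I*√3 ≈ 1.732*I)
f(J, y) = 0 (f(J, y) = (6 + 2)*0 = 8*0 = 0)
(f(V, W) - 148)² = (0 - 148)² = (-148)² = 21904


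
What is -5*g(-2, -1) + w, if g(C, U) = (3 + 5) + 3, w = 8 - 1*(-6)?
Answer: -41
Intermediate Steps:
w = 14 (w = 8 + 6 = 14)
g(C, U) = 11 (g(C, U) = 8 + 3 = 11)
-5*g(-2, -1) + w = -5*11 + 14 = -55 + 14 = -41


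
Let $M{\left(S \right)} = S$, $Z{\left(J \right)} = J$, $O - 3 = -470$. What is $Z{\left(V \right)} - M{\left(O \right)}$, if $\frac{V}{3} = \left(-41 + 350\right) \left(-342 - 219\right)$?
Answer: $-519580$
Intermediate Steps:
$O = -467$ ($O = 3 - 470 = -467$)
$V = -520047$ ($V = 3 \left(-41 + 350\right) \left(-342 - 219\right) = 3 \cdot 309 \left(-561\right) = 3 \left(-173349\right) = -520047$)
$Z{\left(V \right)} - M{\left(O \right)} = -520047 - -467 = -520047 + 467 = -519580$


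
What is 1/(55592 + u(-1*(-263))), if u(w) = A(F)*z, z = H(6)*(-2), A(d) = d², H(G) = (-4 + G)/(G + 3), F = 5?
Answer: 9/500228 ≈ 1.7992e-5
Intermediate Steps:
H(G) = (-4 + G)/(3 + G)
z = -4/9 (z = ((-4 + 6)/(3 + 6))*(-2) = (2/9)*(-2) = -4/9 ≈ -0.44444)
u(w) = -100/9 (u(w) = 5²*(-4/9) = 25*(-4/9) = -100/9)
1/(55592 + u(-1*(-263))) = 1/(55592 - 100/9) = 1/(500228/9) = 9/500228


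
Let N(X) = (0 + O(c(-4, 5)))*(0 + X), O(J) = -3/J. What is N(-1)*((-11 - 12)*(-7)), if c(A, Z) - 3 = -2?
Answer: 483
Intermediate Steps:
c(A, Z) = 1 (c(A, Z) = 3 - 2 = 1)
N(X) = -3*X (N(X) = (0 - 3/1)*(0 + X) = (0 - 3*1)*X = (0 - 3)*X = -3*X)
N(-1)*((-11 - 12)*(-7)) = (-3*(-1))*((-11 - 12)*(-7)) = 3*(-23*(-7)) = 3*161 = 483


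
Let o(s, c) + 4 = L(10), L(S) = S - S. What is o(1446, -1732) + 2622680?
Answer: 2622676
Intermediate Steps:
L(S) = 0
o(s, c) = -4 (o(s, c) = -4 + 0 = -4)
o(1446, -1732) + 2622680 = -4 + 2622680 = 2622676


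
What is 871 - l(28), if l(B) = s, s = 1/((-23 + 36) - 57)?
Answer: 38325/44 ≈ 871.02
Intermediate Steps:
s = -1/44 (s = 1/(13 - 57) = 1/(-44) = -1/44 ≈ -0.022727)
l(B) = -1/44
871 - l(28) = 871 - 1*(-1/44) = 871 + 1/44 = 38325/44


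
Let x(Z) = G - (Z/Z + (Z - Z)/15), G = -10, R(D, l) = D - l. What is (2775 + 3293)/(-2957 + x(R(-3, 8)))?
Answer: -1517/742 ≈ -2.0445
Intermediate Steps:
x(Z) = -11 (x(Z) = -10 - (Z/Z + (Z - Z)/15) = -10 - (1 + 0*(1/15)) = -10 - (1 + 0) = -10 - 1*1 = -10 - 1 = -11)
(2775 + 3293)/(-2957 + x(R(-3, 8))) = (2775 + 3293)/(-2957 - 11) = 6068/(-2968) = 6068*(-1/2968) = -1517/742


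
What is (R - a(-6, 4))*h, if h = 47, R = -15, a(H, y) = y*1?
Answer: -893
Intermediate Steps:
a(H, y) = y
(R - a(-6, 4))*h = (-15 - 1*4)*47 = (-15 - 4)*47 = -19*47 = -893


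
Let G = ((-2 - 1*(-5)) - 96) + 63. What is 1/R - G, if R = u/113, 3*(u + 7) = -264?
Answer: 2737/95 ≈ 28.811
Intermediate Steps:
u = -95 (u = -7 + (⅓)*(-264) = -7 - 88 = -95)
G = -30 (G = ((-2 + 5) - 96) + 63 = (3 - 96) + 63 = -93 + 63 = -30)
R = -95/113 ≈ -0.84071
1/R - G = 1/(-95/113) - 1*(-30) = -113/95 + 30 = 2737/95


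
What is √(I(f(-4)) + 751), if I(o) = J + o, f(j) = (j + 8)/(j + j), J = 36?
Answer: 11*√26/2 ≈ 28.045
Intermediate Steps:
f(j) = (8 + j)/(2*j) (f(j) = (8 + j)/((2*j)) = (8 + j)*(1/(2*j)) = (8 + j)/(2*j))
I(o) = 36 + o
√(I(f(-4)) + 751) = √((36 + (½)*(8 - 4)/(-4)) + 751) = √((36 + (½)*(-¼)*4) + 751) = √((36 - ½) + 751) = √(71/2 + 751) = √(1573/2) = 11*√26/2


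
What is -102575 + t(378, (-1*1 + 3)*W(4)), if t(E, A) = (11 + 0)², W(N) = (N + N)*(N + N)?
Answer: -102454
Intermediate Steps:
W(N) = 4*N² (W(N) = (2*N)*(2*N) = 4*N²)
t(E, A) = 121 (t(E, A) = 11² = 121)
-102575 + t(378, (-1*1 + 3)*W(4)) = -102575 + 121 = -102454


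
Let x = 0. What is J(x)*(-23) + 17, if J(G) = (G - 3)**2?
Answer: -190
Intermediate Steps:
J(G) = (-3 + G)**2
J(x)*(-23) + 17 = (-3 + 0)**2*(-23) + 17 = (-3)**2*(-23) + 17 = 9*(-23) + 17 = -207 + 17 = -190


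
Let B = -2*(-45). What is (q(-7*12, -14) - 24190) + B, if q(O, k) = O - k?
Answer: -24170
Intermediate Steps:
B = 90
(q(-7*12, -14) - 24190) + B = ((-7*12 - 1*(-14)) - 24190) + 90 = ((-84 + 14) - 24190) + 90 = (-70 - 24190) + 90 = -24260 + 90 = -24170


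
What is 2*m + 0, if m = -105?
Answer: -210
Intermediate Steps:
2*m + 0 = 2*(-105) + 0 = -210 + 0 = -210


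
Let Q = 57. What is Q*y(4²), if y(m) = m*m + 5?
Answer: 14877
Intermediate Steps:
y(m) = 5 + m² (y(m) = m² + 5 = 5 + m²)
Q*y(4²) = 57*(5 + (4²)²) = 57*(5 + 16²) = 57*(5 + 256) = 57*261 = 14877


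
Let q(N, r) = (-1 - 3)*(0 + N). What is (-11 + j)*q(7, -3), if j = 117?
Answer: -2968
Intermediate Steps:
q(N, r) = -4*N
(-11 + j)*q(7, -3) = (-11 + 117)*(-4*7) = 106*(-28) = -2968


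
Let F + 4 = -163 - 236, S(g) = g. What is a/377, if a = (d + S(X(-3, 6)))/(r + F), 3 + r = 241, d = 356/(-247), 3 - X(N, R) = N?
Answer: -1126/15364635 ≈ -7.3285e-5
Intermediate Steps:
X(N, R) = 3 - N
d = -356/247 (d = 356*(-1/247) = -356/247 ≈ -1.4413)
F = -403 (F = -4 + (-163 - 236) = -4 - 399 = -403)
r = 238 (r = -3 + 241 = 238)
a = -1126/40755 (a = (-356/247 + (3 - 1*(-3)))/(238 - 403) = (-356/247 + (3 + 3))/(-165) = (-356/247 + 6)*(-1/165) = (1126/247)*(-1/165) = -1126/40755 ≈ -0.027629)
a/377 = -1126/40755/377 = -1126/40755*1/377 = -1126/15364635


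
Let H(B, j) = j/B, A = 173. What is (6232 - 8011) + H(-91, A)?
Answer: -162062/91 ≈ -1780.9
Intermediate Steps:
(6232 - 8011) + H(-91, A) = (6232 - 8011) + 173/(-91) = -1779 + 173*(-1/91) = -1779 - 173/91 = -162062/91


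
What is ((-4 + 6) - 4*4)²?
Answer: 196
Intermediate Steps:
((-4 + 6) - 4*4)² = (2 - 16)² = (-14)² = 196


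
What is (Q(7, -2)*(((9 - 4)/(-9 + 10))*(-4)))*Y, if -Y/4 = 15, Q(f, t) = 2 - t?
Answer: 4800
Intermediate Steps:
Y = -60 (Y = -4*15 = -60)
(Q(7, -2)*(((9 - 4)/(-9 + 10))*(-4)))*Y = ((2 - 1*(-2))*(((9 - 4)/(-9 + 10))*(-4)))*(-60) = ((2 + 2)*((5/1)*(-4)))*(-60) = (4*((5*1)*(-4)))*(-60) = (4*(5*(-4)))*(-60) = (4*(-20))*(-60) = -80*(-60) = 4800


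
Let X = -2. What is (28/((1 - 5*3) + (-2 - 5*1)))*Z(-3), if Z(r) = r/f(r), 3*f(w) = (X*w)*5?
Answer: ⅖ ≈ 0.40000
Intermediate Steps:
f(w) = -10*w/3 (f(w) = (-2*w*5)/3 = (-10*w)/3 = -10*w/3)
Z(r) = -3/10 (Z(r) = r/((-10*r/3)) = r*(-3/(10*r)) = -3/10)
(28/((1 - 5*3) + (-2 - 5*1)))*Z(-3) = (28/((1 - 5*3) + (-2 - 5*1)))*(-3/10) = (28/((1 - 15) + (-2 - 5)))*(-3/10) = (28/(-14 - 7))*(-3/10) = (28/(-21))*(-3/10) = -1/21*28*(-3/10) = -4/3*(-3/10) = ⅖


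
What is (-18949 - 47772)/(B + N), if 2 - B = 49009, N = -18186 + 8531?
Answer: 66721/58662 ≈ 1.1374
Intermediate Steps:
N = -9655
B = -49007 (B = 2 - 1*49009 = 2 - 49009 = -49007)
(-18949 - 47772)/(B + N) = (-18949 - 47772)/(-49007 - 9655) = -66721/(-58662) = -66721*(-1/58662) = 66721/58662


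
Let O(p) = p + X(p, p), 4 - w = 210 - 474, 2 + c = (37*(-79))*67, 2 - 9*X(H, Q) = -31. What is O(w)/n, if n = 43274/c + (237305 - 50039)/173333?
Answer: 9222011531995/29173922996 ≈ 316.10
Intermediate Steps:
X(H, Q) = 11/3 (X(H, Q) = 2/9 - ⅑*(-31) = 2/9 + 31/9 = 11/3)
c = -195843 (c = -2 + (37*(-79))*67 = -2 - 2923*67 = -2 - 195841 = -195843)
w = 268 (w = 4 - (210 - 474) = 4 - 1*(-264) = 4 + 264 = 268)
O(p) = 11/3 + p (O(p) = p + 11/3 = 11/3 + p)
n = 29173922996/33946054719 (n = 43274/(-195843) + (237305 - 50039)/173333 = 43274*(-1/195843) + 187266*(1/173333) = -43274/195843 + 187266/173333 = 29173922996/33946054719 ≈ 0.85942)
O(w)/n = (11/3 + 268)/(29173922996/33946054719) = (815/3)*(33946054719/29173922996) = 9222011531995/29173922996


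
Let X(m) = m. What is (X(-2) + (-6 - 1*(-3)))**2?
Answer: 25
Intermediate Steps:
(X(-2) + (-6 - 1*(-3)))**2 = (-2 + (-6 - 1*(-3)))**2 = (-2 + (-6 + 3))**2 = (-2 - 3)**2 = (-5)**2 = 25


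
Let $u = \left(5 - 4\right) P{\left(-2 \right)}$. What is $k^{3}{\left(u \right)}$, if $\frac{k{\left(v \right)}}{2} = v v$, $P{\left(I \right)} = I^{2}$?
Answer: $32768$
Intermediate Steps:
$u = 4$ ($u = \left(5 - 4\right) \left(-2\right)^{2} = 1 \cdot 4 = 4$)
$k{\left(v \right)} = 2 v^{2}$ ($k{\left(v \right)} = 2 v v = 2 v^{2}$)
$k^{3}{\left(u \right)} = \left(2 \cdot 4^{2}\right)^{3} = \left(2 \cdot 16\right)^{3} = 32^{3} = 32768$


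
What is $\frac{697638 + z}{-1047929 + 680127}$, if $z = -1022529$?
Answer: $\frac{324891}{367802} \approx 0.88333$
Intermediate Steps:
$\frac{697638 + z}{-1047929 + 680127} = \frac{697638 - 1022529}{-1047929 + 680127} = - \frac{324891}{-367802} = \left(-324891\right) \left(- \frac{1}{367802}\right) = \frac{324891}{367802}$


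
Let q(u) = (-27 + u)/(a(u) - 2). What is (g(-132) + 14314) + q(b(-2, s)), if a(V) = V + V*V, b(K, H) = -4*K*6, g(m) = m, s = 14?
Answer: 33327721/2350 ≈ 14182.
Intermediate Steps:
b(K, H) = -24*K
a(V) = V + V²
q(u) = (-27 + u)/(-2 + u*(1 + u)) (q(u) = (-27 + u)/(u*(1 + u) - 2) = (-27 + u)/(-2 + u*(1 + u)))
(g(-132) + 14314) + q(b(-2, s)) = (-132 + 14314) + (-27 - 24*(-2))/(-2 + (-24*(-2))*(1 - 24*(-2))) = 14182 + (-27 + 48)/(-2 + 48*(1 + 48)) = 14182 + 21/(-2 + 48*49) = 14182 + 21/(-2 + 2352) = 14182 + 21/2350 = 33327721/2350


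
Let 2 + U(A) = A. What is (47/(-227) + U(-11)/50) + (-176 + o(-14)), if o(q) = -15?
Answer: -2173151/11350 ≈ -191.47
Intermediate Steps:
U(A) = -2 + A
(47/(-227) + U(-11)/50) + (-176 + o(-14)) = (47/(-227) + (-2 - 11)/50) + (-176 - 15) = (47*(-1/227) - 13*1/50) - 191 = (-47/227 - 13/50) - 191 = -5301/11350 - 191 = -2173151/11350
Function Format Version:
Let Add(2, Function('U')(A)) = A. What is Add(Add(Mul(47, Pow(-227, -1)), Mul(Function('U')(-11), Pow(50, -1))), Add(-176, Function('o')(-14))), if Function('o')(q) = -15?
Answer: Rational(-2173151, 11350) ≈ -191.47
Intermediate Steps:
Function('U')(A) = Add(-2, A)
Add(Add(Mul(47, Pow(-227, -1)), Mul(Function('U')(-11), Pow(50, -1))), Add(-176, Function('o')(-14))) = Add(Add(Mul(47, Pow(-227, -1)), Mul(Add(-2, -11), Pow(50, -1))), Add(-176, -15)) = Add(Add(Mul(47, Rational(-1, 227)), Mul(-13, Rational(1, 50))), -191) = Add(Add(Rational(-47, 227), Rational(-13, 50)), -191) = Add(Rational(-5301, 11350), -191) = Rational(-2173151, 11350)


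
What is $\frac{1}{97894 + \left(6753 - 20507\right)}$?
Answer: $\frac{1}{84140} \approx 1.1885 \cdot 10^{-5}$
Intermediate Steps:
$\frac{1}{97894 + \left(6753 - 20507\right)} = \frac{1}{97894 - 13754} = \frac{1}{84140}$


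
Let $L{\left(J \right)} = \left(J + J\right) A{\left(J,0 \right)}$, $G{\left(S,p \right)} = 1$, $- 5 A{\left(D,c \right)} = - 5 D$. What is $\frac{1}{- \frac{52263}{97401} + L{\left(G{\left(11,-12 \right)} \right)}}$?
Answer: $\frac{32467}{47513} \approx 0.68333$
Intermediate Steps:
$A{\left(D,c \right)} = D$ ($A{\left(D,c \right)} = - \frac{\left(-5\right) D}{5} = D$)
$L{\left(J \right)} = 2 J^{2}$ ($L{\left(J \right)} = \left(J + J\right) J = 2 J J = 2 J^{2}$)
$\frac{1}{- \frac{52263}{97401} + L{\left(G{\left(11,-12 \right)} \right)}} = \frac{1}{- \frac{52263}{97401} + 2 \cdot 1^{2}} = \frac{1}{\left(-52263\right) \frac{1}{97401} + 2 \cdot 1} = \frac{1}{- \frac{17421}{32467} + 2} = \frac{1}{\frac{47513}{32467}} = \frac{32467}{47513}$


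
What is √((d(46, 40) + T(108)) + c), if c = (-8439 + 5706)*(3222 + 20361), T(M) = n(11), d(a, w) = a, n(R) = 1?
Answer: 2*I*√16113073 ≈ 8028.2*I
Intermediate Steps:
T(M) = 1
c = -64452339 (c = -2733*23583 = -64452339)
√((d(46, 40) + T(108)) + c) = √((46 + 1) - 64452339) = √(47 - 64452339) = √(-64452292) = 2*I*√16113073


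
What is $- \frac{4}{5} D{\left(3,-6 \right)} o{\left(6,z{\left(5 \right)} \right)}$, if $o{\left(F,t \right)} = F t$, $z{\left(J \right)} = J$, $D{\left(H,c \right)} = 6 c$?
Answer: $864$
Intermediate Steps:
$- \frac{4}{5} D{\left(3,-6 \right)} o{\left(6,z{\left(5 \right)} \right)} = - \frac{4}{5} \cdot 6 \left(-6\right) 6 \cdot 5 = \left(-4\right) \frac{1}{5} \left(-36\right) 30 = \left(- \frac{4}{5}\right) \left(-36\right) 30 = \frac{144}{5} \cdot 30 = 864$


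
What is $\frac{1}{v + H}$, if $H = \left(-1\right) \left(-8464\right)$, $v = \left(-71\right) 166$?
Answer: $- \frac{1}{3322} \approx -0.00030102$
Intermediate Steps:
$v = -11786$
$H = 8464$
$\frac{1}{v + H} = \frac{1}{-11786 + 8464} = \frac{1}{-3322} = - \frac{1}{3322}$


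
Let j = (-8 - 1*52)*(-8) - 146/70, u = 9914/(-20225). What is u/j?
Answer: -69398/67660715 ≈ -0.0010257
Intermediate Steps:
u = -9914/20225 (u = 9914*(-1/20225) = -9914/20225 ≈ -0.49019)
j = 16727/35 (j = (-8 - 52)*(-8) - 146*1/70 = -60*(-8) - 73/35 = 480 - 73/35 = 16727/35 ≈ 477.91)
u/j = -9914/(20225*16727/35) = -9914/20225*35/16727 = -69398/67660715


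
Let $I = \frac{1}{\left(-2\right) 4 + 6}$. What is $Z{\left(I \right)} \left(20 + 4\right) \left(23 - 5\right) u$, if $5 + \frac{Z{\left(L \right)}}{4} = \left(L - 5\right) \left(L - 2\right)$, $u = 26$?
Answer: $393120$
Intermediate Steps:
$I = - \frac{1}{2}$ ($I = \frac{1}{-8 + 6} = \frac{1}{-2} = - \frac{1}{2} \approx -0.5$)
$Z{\left(L \right)} = -20 + 4 \left(-5 + L\right) \left(-2 + L\right)$ ($Z{\left(L \right)} = -20 + 4 \left(L - 5\right) \left(L - 2\right) = -20 + 4 \left(-5 + L\right) \left(-2 + L\right)$)
$Z{\left(I \right)} \left(20 + 4\right) \left(23 - 5\right) u = \left(20 - -14 + 4 \left(- \frac{1}{2}\right)^{2}\right) \left(20 + 4\right) \left(23 - 5\right) 26 = \left(20 + 14 + 4 \cdot \frac{1}{4}\right) 24 \cdot 18 \cdot 26 = \left(20 + 14 + 1\right) 432 \cdot 26 = 35 \cdot 432 \cdot 26 = 15120 \cdot 26 = 393120$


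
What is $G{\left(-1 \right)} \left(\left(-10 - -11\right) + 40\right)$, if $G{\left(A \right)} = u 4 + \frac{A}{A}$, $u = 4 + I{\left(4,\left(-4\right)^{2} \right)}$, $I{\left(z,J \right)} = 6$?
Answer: $1681$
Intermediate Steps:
$u = 10$ ($u = 4 + 6 = 10$)
$G{\left(A \right)} = 41$ ($G{\left(A \right)} = 10 \cdot 4 + \frac{A}{A} = 40 + 1 = 41$)
$G{\left(-1 \right)} \left(\left(-10 - -11\right) + 40\right) = 41 \left(\left(-10 - -11\right) + 40\right) = 41 \left(\left(-10 + 11\right) + 40\right) = 41 \left(1 + 40\right) = 41 \cdot 41 = 1681$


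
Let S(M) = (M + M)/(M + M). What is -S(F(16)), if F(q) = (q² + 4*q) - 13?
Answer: -1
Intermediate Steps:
F(q) = -13 + q² + 4*q
S(M) = 1 (S(M) = (2*M)/((2*M)) = (2*M)*(1/(2*M)) = 1)
-S(F(16)) = -1*1 = -1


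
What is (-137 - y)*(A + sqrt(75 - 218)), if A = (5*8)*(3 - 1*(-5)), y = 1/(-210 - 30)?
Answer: -131516/3 - 32879*I*sqrt(143)/240 ≈ -43839.0 - 1638.2*I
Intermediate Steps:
y = -1/240 (y = 1/(-240) = -1/240 ≈ -0.0041667)
A = 320 (A = 40*(3 + 5) = 40*8 = 320)
(-137 - y)*(A + sqrt(75 - 218)) = (-137 - 1*(-1/240))*(320 + sqrt(75 - 218)) = (-137 + 1/240)*(320 + sqrt(-143)) = -32879*(320 + I*sqrt(143))/240 = -131516/3 - 32879*I*sqrt(143)/240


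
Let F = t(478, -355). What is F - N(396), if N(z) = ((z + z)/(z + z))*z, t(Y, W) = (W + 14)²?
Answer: 115885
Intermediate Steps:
t(Y, W) = (14 + W)²
F = 116281 (F = (14 - 355)² = (-341)² = 116281)
N(z) = z (N(z) = ((2*z)/((2*z)))*z = ((2*z)*(1/(2*z)))*z = 1*z = z)
F - N(396) = 116281 - 1*396 = 116281 - 396 = 115885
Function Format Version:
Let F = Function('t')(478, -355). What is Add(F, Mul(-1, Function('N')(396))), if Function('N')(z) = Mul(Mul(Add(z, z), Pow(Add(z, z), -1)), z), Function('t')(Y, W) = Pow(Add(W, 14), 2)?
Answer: 115885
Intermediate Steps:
Function('t')(Y, W) = Pow(Add(14, W), 2)
F = 116281 (F = Pow(Add(14, -355), 2) = Pow(-341, 2) = 116281)
Function('N')(z) = z (Function('N')(z) = Mul(Mul(Mul(2, z), Pow(Mul(2, z), -1)), z) = Mul(Mul(Mul(2, z), Mul(Rational(1, 2), Pow(z, -1))), z) = Mul(1, z) = z)
Add(F, Mul(-1, Function('N')(396))) = Add(116281, Mul(-1, 396)) = Add(116281, -396) = 115885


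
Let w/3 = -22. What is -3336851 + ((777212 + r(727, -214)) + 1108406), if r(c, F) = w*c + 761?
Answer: -1498454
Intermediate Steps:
w = -66 (w = 3*(-22) = -66)
r(c, F) = 761 - 66*c (r(c, F) = -66*c + 761 = 761 - 66*c)
-3336851 + ((777212 + r(727, -214)) + 1108406) = -3336851 + ((777212 + (761 - 66*727)) + 1108406) = -3336851 + ((777212 + (761 - 47982)) + 1108406) = -3336851 + ((777212 - 47221) + 1108406) = -3336851 + (729991 + 1108406) = -3336851 + 1838397 = -1498454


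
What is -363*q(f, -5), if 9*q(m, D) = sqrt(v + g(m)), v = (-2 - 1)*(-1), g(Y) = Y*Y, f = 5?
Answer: -242*sqrt(7)/3 ≈ -213.42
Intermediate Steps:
g(Y) = Y**2
v = 3 (v = -3*(-1) = 3)
q(m, D) = sqrt(3 + m**2)/9
-363*q(f, -5) = -121*sqrt(3 + 5**2)/3 = -121*sqrt(3 + 25)/3 = -121*sqrt(28)/3 = -121*2*sqrt(7)/3 = -242*sqrt(7)/3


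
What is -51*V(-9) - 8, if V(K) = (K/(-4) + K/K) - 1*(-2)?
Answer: -1103/4 ≈ -275.75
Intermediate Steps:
V(K) = 3 - K/4 (V(K) = (K*(-¼) + 1) + 2 = (-K/4 + 1) + 2 = (1 - K/4) + 2 = 3 - K/4)
-51*V(-9) - 8 = -51*(3 - ¼*(-9)) - 8 = -51*(3 + 9/4) - 8 = -51*21/4 - 8 = -1071/4 - 8 = -1103/4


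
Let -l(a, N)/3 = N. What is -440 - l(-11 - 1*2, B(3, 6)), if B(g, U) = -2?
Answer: -446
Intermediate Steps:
l(a, N) = -3*N
-440 - l(-11 - 1*2, B(3, 6)) = -440 - (-3)*(-2) = -440 - 1*6 = -440 - 6 = -446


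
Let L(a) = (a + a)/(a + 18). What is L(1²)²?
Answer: 4/361 ≈ 0.011080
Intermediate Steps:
L(a) = 2*a/(18 + a) (L(a) = (2*a)/(18 + a) = 2*a/(18 + a))
L(1²)² = (2*1²/(18 + 1²))² = (2*1/(18 + 1))² = (2*1/19)² = (2*1*(1/19))² = (2/19)² = 4/361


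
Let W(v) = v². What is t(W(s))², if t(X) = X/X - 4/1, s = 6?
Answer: 9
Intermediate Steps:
t(X) = -3 (t(X) = 1 - 4*1 = 1 - 4 = -3)
t(W(s))² = (-3)² = 9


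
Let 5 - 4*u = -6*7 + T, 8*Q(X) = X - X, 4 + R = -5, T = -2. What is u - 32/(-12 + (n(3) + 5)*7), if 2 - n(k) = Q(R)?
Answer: 1685/148 ≈ 11.385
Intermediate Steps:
R = -9 (R = -4 - 5 = -9)
Q(X) = 0 (Q(X) = (X - X)/8 = (⅛)*0 = 0)
n(k) = 2 (n(k) = 2 - 1*0 = 2 + 0 = 2)
u = 49/4 (u = 5/4 - (-6*7 - 2)/4 = 5/4 - (-42 - 2)/4 = 5/4 - ¼*(-44) = 5/4 + 11 = 49/4 ≈ 12.250)
u - 32/(-12 + (n(3) + 5)*7) = 49/4 - 32/(-12 + (2 + 5)*7) = 49/4 - 32/(-12 + 7*7) = 49/4 - 32/(-12 + 49) = 49/4 - 32/37 = 1685/148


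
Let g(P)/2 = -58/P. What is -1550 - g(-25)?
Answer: -38866/25 ≈ -1554.6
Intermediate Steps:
g(P) = -116/P (g(P) = 2*(-58/P) = -116/P)
-1550 - g(-25) = -1550 - (-116)/(-25) = -1550 - (-116)*(-1)/25 = -1550 - 1*116/25 = -1550 - 116/25 = -38866/25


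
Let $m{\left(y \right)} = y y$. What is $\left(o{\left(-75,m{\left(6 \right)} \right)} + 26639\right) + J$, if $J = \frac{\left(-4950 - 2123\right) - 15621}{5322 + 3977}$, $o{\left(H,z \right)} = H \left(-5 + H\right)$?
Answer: $\frac{303487367}{9299} \approx 32637.0$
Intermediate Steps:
$m{\left(y \right)} = y^{2}$
$J = - \frac{22694}{9299}$ ($J = \frac{-7073 - 15621}{9299} = \left(-22694\right) \frac{1}{9299} = - \frac{22694}{9299} \approx -2.4405$)
$\left(o{\left(-75,m{\left(6 \right)} \right)} + 26639\right) + J = \left(- 75 \left(-5 - 75\right) + 26639\right) - \frac{22694}{9299} = \left(\left(-75\right) \left(-80\right) + 26639\right) - \frac{22694}{9299} = \left(6000 + 26639\right) - \frac{22694}{9299} = 32639 - \frac{22694}{9299} = \frac{303487367}{9299}$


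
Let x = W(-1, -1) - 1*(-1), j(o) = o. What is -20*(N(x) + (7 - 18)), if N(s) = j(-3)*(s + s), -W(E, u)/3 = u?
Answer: 700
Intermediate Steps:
W(E, u) = -3*u
x = 4 (x = -3*(-1) - 1*(-1) = 3 + 1 = 4)
N(s) = -6*s (N(s) = -3*(s + s) = -6*s)
-20*(N(x) + (7 - 18)) = -20*(-6*4 + (7 - 18)) = -20*(-24 - 11) = -20*(-35) = 700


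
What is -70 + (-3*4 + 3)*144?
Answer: -1366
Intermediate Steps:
-70 + (-3*4 + 3)*144 = -70 + (-12 + 3)*144 = -70 - 9*144 = -70 - 1296 = -1366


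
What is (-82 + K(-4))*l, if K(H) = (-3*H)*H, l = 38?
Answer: -4940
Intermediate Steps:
K(H) = -3*H**2
(-82 + K(-4))*l = (-82 - 3*(-4)**2)*38 = (-82 - 3*16)*38 = (-82 - 48)*38 = -130*38 = -4940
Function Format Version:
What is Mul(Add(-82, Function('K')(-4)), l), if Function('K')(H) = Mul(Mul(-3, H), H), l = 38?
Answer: -4940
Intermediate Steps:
Function('K')(H) = Mul(-3, Pow(H, 2))
Mul(Add(-82, Function('K')(-4)), l) = Mul(Add(-82, Mul(-3, Pow(-4, 2))), 38) = Mul(Add(-82, Mul(-3, 16)), 38) = Mul(Add(-82, -48), 38) = Mul(-130, 38) = -4940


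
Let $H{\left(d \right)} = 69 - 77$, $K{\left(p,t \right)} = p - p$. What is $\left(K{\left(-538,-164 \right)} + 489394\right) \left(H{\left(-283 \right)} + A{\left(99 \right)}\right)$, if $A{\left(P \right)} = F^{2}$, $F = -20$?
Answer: $191842448$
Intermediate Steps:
$A{\left(P \right)} = 400$ ($A{\left(P \right)} = \left(-20\right)^{2} = 400$)
$K{\left(p,t \right)} = 0$
$H{\left(d \right)} = -8$ ($H{\left(d \right)} = 69 - 77 = -8$)
$\left(K{\left(-538,-164 \right)} + 489394\right) \left(H{\left(-283 \right)} + A{\left(99 \right)}\right) = \left(0 + 489394\right) \left(-8 + 400\right) = 489394 \cdot 392 = 191842448$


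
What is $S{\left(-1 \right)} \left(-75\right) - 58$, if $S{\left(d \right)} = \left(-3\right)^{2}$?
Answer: $-733$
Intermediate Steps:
$S{\left(d \right)} = 9$
$S{\left(-1 \right)} \left(-75\right) - 58 = 9 \left(-75\right) - 58 = -675 - 58 = -733$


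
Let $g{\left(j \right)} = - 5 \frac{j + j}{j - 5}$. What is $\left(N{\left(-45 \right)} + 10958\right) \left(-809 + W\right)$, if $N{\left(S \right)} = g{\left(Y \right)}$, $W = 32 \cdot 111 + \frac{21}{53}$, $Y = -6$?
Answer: $\frac{17517501200}{583} \approx 3.0047 \cdot 10^{7}$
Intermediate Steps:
$W = \frac{188277}{53}$ ($W = 3552 + 21 \cdot \frac{1}{53} = 3552 + \frac{21}{53} = \frac{188277}{53} \approx 3552.4$)
$g{\left(j \right)} = - \frac{10 j}{-5 + j}$ ($g{\left(j \right)} = - 5 \frac{2 j}{-5 + j} = - \frac{10 j}{-5 + j}$)
$N{\left(S \right)} = - \frac{60}{11}$ ($N{\left(S \right)} = \left(-10\right) \left(-6\right) \frac{1}{-5 - 6} = \left(-10\right) \left(-6\right) \frac{1}{-11} = \left(-10\right) \left(-6\right) \left(- \frac{1}{11}\right) = - \frac{60}{11}$)
$\left(N{\left(-45 \right)} + 10958\right) \left(-809 + W\right) = \left(- \frac{60}{11} + 10958\right) \left(-809 + \frac{188277}{53}\right) = \frac{120478}{11} \cdot \frac{145400}{53} = \frac{17517501200}{583}$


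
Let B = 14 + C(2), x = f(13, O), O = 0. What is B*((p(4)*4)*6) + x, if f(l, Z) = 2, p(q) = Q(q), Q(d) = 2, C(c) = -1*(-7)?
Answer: 1010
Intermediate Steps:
C(c) = 7
p(q) = 2
x = 2
B = 21 (B = 14 + 7 = 21)
B*((p(4)*4)*6) + x = 21*((2*4)*6) + 2 = 21*(8*6) + 2 = 21*48 + 2 = 1008 + 2 = 1010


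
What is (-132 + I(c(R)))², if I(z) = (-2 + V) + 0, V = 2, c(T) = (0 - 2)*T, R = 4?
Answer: 17424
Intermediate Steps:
c(T) = -2*T
I(z) = 0 (I(z) = (-2 + 2) + 0 = 0 + 0 = 0)
(-132 + I(c(R)))² = (-132 + 0)² = (-132)² = 17424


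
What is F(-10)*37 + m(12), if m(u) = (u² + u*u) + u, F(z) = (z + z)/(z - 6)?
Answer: 1385/4 ≈ 346.25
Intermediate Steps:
F(z) = 2*z/(-6 + z) (F(z) = (2*z)/(-6 + z) = 2*z/(-6 + z))
m(u) = u + 2*u² (m(u) = (u² + u²) + u = 2*u² + u = u + 2*u²)
F(-10)*37 + m(12) = (2*(-10)/(-6 - 10))*37 + 12*(1 + 2*12) = (2*(-10)/(-16))*37 + 12*(1 + 24) = (2*(-10)*(-1/16))*37 + 12*25 = (5/4)*37 + 300 = 185/4 + 300 = 1385/4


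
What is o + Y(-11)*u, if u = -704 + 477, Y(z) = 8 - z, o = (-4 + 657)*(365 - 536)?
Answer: -115976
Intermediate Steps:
o = -111663 (o = 653*(-171) = -111663)
u = -227
o + Y(-11)*u = -111663 + (8 - 1*(-11))*(-227) = -111663 + (8 + 11)*(-227) = -111663 + 19*(-227) = -111663 - 4313 = -115976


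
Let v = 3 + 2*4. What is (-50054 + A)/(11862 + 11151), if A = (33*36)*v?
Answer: -36986/23013 ≈ -1.6072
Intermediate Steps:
v = 11 (v = 3 + 8 = 11)
A = 13068 (A = (33*36)*11 = 1188*11 = 13068)
(-50054 + A)/(11862 + 11151) = (-50054 + 13068)/(11862 + 11151) = -36986/23013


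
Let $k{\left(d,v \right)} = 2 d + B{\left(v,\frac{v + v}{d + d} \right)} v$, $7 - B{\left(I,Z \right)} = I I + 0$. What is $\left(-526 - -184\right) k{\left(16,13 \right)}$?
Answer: $709308$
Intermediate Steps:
$B{\left(I,Z \right)} = 7 - I^{2}$ ($B{\left(I,Z \right)} = 7 - \left(I I + 0\right) = 7 - \left(I^{2} + 0\right) = 7 - I^{2}$)
$k{\left(d,v \right)} = 2 d + v \left(7 - v^{2}\right)$ ($k{\left(d,v \right)} = 2 d + \left(7 - v^{2}\right) v = 2 d + v \left(7 - v^{2}\right)$)
$\left(-526 - -184\right) k{\left(16,13 \right)} = \left(-526 - -184\right) \left(2 \cdot 16 - 13 \left(-7 + 13^{2}\right)\right) = \left(-526 + 184\right) \left(32 - 13 \left(-7 + 169\right)\right) = - 342 \left(32 - 13 \cdot 162\right) = - 342 \left(32 - 2106\right) = \left(-342\right) \left(-2074\right) = 709308$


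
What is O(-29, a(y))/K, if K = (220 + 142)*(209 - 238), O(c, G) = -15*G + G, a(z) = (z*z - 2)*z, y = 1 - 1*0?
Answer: -7/5249 ≈ -0.0013336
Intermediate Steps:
y = 1 (y = 1 + 0 = 1)
a(z) = z*(-2 + z**2) (a(z) = (z**2 - 2)*z = (-2 + z**2)*z = z*(-2 + z**2))
O(c, G) = -14*G
K = -10498 (K = 362*(-29) = -10498)
O(-29, a(y))/K = -14*(-2 + 1**2)/(-10498) = -14*(-2 + 1)*(-1/10498) = -14*(-1)*(-1/10498) = 14*(-1/10498) = -7/5249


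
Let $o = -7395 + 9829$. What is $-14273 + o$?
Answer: $-11839$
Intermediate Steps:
$o = 2434$
$-14273 + o = -14273 + 2434 = -11839$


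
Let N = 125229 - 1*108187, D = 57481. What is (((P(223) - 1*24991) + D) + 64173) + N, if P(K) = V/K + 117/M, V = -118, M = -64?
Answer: 1622764117/14272 ≈ 1.1370e+5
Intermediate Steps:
P(K) = -117/64 - 118/K (P(K) = -118/K + 117/(-64) = -118/K + 117*(-1/64) = -118/K - 117/64 = -117/64 - 118/K)
N = 17042 (N = 125229 - 108187 = 17042)
(((P(223) - 1*24991) + D) + 64173) + N = ((((-117/64 - 118/223) - 1*24991) + 57481) + 64173) + 17042 = ((((-117/64 - 118*1/223) - 24991) + 57481) + 64173) + 17042 = ((((-117/64 - 118/223) - 24991) + 57481) + 64173) + 17042 = (((-33643/14272 - 24991) + 57481) + 64173) + 17042 = ((-356705195/14272 + 57481) + 64173) + 17042 = (463663637/14272 + 64173) + 17042 = 1379540693/14272 + 17042 = 1622764117/14272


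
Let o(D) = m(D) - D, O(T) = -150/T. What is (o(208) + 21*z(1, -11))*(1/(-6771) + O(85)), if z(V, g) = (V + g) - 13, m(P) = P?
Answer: 32706667/38369 ≈ 852.42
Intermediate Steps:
z(V, g) = -13 + V + g
o(D) = 0 (o(D) = D - D = 0)
(o(208) + 21*z(1, -11))*(1/(-6771) + O(85)) = (0 + 21*(-13 + 1 - 11))*(1/(-6771) - 150/85) = (0 + 21*(-23))*(-1/6771 - 150*1/85) = (0 - 483)*(-1/6771 - 30/17) = -483*(-203147/115107) = 32706667/38369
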